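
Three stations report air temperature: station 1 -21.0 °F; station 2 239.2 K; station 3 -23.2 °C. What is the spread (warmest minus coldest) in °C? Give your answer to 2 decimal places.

10.75 °C

station 1: -21.0 °F = -29.444 °C.
station 2: 239.2 K = -33.950 °C.
Spread: (-23.200) − (-33.950) = 10.750 °C.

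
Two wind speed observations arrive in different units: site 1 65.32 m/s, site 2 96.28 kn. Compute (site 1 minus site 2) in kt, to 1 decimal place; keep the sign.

site 1: 65.32 m/s = 126.972 kt.
Difference: 126.972 − 96.280 = 30.7 kt.

30.7 kt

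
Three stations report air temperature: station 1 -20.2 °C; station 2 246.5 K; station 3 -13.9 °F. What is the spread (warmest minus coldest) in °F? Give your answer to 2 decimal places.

station 2: 246.5 K = -26.650 °C.
station 3: -13.9 °F = -25.500 °C.
Spread: (-20.200) − (-26.650) = 6.450 °C = 11.61 °F.

11.61 °F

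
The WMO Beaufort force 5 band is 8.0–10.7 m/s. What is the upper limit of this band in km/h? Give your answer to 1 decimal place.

8.0–10.7 m/s × 3.6 = 28.8–38.5 km/h.

38.5 km/h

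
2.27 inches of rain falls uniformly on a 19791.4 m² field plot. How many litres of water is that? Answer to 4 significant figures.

1141000 litres

Depth: 2.27 in × 25.4 = 57.658 mm.
1 mm over 1 m² is 1 L, so volume = 57.658 × 19791.4 = 1141132.5 L ≈ 1141000 L.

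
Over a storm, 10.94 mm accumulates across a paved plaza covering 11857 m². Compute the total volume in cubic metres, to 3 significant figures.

1 mm over 1 m² is 1 L, so volume = 10.94 × 11857 = 129715.58 L = 130 m³.

130 cubic metres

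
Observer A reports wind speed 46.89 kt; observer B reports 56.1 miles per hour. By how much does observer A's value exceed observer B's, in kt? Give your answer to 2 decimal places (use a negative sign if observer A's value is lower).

observer B: 56.1 mph = 48.7496 kt.
Difference: 46.8900 − 48.7496 = -1.86 kt.

-1.86 kt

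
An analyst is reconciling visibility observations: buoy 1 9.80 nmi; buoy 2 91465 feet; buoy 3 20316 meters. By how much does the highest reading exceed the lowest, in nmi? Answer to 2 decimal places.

buoy 2: 91465 ft = 15.0532 nmi.
buoy 3: 20316 m = 10.9698 nmi.
Spread: 15.0532 − 9.8000 = 5.25 nmi.

5.25 nmi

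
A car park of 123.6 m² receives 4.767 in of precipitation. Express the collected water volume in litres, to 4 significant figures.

Depth: 4.767 in × 25.4 = 121.0818 mm.
1 mm over 1 m² is 1 L, so volume = 121.0818 × 123.6 = 14965.71 L ≈ 14970 L.

14970 litres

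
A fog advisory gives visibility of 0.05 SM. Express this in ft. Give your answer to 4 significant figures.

264.0 ft

1 SM = 5280 ft, so 0.05 × 5280 = 264.0 ft.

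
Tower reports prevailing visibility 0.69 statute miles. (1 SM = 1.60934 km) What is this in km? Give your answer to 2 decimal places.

1 SM = 1.60934 km, so 0.69 × 1.60934 = 1.11 km.

1.11 km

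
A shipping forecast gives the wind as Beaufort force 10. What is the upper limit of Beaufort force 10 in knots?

Beaufort 10 (storm) spans 48–55 knots.

55 kt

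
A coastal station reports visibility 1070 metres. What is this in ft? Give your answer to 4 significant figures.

1 m = 3.28084 ft, so 1070 × 3.28084 = 3510 ft.

3510 ft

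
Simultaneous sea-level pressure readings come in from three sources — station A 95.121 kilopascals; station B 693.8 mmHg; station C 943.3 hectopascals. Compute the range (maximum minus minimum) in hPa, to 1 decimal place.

station A: 95.121 kPa = 951.210 hPa.
station B: 693.8 mmHg = 924.991 hPa.
Spread: 951.210 − 924.991 = 26.2 hPa.

26.2 hPa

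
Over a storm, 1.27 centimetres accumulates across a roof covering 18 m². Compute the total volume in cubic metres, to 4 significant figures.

Depth: 1.27 cm × 10 = 12.7 mm.
1 mm over 1 m² is 1 L, so volume = 12.7 × 18 = 228.6 L = 0.2286 m³.

0.2286 cubic metres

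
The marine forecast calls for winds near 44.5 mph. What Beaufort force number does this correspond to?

Beaufort force 8

44.5 mph = 19.9 m/s, which is Beaufort 8 (gale, 17.2–20.7 m/s).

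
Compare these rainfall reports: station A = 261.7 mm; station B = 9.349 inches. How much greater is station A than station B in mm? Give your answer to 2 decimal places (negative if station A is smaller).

station B: 9.349 in = 237.4646 mm.
Difference: 261.7000 − 237.4646 = 24.24 mm.

24.24 mm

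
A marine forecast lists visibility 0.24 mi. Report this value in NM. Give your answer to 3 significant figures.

0.209 nmi

1 SM = 0.868976 nmi, so 0.24 × 0.868976 = 0.209 nmi.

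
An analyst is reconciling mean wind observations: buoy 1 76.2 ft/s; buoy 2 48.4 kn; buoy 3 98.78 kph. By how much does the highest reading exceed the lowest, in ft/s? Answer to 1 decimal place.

buoy 2: 48.4 kt = 81.690 ft/s.
buoy 3: 98.78 km/h = 90.023 ft/s.
Spread: 90.023 − 76.200 = 13.8 ft/s.

13.8 ft/s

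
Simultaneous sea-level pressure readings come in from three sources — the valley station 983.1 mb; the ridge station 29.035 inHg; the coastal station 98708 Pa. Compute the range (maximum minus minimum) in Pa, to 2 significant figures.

the valley station: 983.1 mb = 98310.00 Pa.
the ridge station: 29.035 inHg = 98323.80 Pa.
Spread: 98708.00 − 98310.00 = 400 Pa.

400 Pa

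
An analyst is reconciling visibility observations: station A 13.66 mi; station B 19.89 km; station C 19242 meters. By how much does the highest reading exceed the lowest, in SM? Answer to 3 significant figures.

station B: 19.89 km = 12.3591 SM.
station C: 19242 m = 11.9564 SM.
Spread: 13.6600 − 11.9564 = 1.70 SM.

1.70 SM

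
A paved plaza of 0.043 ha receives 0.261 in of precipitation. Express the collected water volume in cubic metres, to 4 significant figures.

Depth: 0.261 in × 25.4 = 6.6294 mm.
Area: 0.043 ha = 430 m².
1 mm over 1 m² is 1 L, so volume = 6.6294 × 430 = 2850.642 L = 2.851 m³.

2.851 cubic metres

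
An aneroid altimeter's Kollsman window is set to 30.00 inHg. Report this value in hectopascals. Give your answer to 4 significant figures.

1 inHg = 33.8639 hPa, so 30.00 × 33.8639 = 1016 hPa.

1016 hPa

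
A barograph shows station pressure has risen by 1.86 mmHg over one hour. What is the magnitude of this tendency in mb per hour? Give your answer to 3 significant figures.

1.86 mmHg / 1 h × 1.33322 mb/mmHg = 2.48 mb/h.

2.48 mb per hour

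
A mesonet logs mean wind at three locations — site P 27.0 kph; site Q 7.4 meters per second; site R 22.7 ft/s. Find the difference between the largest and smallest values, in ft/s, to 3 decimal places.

site P: 27.0 km/h = 24.60630 ft/s.
site Q: 7.4 m/s = 24.27822 ft/s.
Spread: 24.60630 − 22.70000 = 1.906 ft/s.

1.906 ft/s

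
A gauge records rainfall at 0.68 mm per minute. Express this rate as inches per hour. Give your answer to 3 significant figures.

1.61 in/hour

0.68 mm/minute × 0.0393701 in/mm × 60 minute/hour = 1.61 in/hour.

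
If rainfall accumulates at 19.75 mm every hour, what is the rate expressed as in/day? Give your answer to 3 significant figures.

19.75 mm/hour × 0.0393701 in/mm × 24 hour/day = 18.7 in/day.

18.7 in/day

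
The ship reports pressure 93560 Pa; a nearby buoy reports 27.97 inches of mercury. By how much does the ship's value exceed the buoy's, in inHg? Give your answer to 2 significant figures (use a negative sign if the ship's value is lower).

-0.34 inHg

the ship: 93560 Pa = 27.6282 inHg.
Difference: 27.6282 − 27.9700 = -0.34 inHg.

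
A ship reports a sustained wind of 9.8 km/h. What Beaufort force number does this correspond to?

Beaufort force 2

9.8 km/h = 2.7 m/s, which is Beaufort 2 (light breeze, 1.6–3.3 m/s).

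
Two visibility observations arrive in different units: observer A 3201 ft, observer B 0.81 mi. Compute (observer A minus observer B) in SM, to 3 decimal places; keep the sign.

-0.204 SM

observer A: 3201 ft = 0.60625 SM.
Difference: 0.60625 − 0.81000 = -0.204 SM.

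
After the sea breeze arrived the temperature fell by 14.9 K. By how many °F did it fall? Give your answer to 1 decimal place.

26.8 °F

A change of 1 °C equals a change of 1.8 °F: Δ°F = 14.9 × 1.8 = 26.8 °F.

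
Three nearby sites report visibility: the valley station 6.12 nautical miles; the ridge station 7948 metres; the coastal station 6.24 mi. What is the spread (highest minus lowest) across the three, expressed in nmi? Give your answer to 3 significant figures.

the ridge station: 7948 m = 4.2916 nmi.
the coastal station: 6.24 SM = 5.4224 nmi.
Spread: 6.1200 − 4.2916 = 1.83 nmi.

1.83 nmi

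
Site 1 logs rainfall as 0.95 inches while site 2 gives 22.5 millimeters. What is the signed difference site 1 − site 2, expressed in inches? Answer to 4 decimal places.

0.0642 in

site 2: 22.5 mm = 0.885827 in.
Difference: 0.950000 − 0.885827 = 0.0642 in.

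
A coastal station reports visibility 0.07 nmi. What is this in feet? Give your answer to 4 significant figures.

1 nmi = 6076.12 ft, so 0.07 × 6076.12 = 425.3 ft.

425.3 ft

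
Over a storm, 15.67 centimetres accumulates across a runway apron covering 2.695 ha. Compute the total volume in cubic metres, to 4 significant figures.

Depth: 15.67 cm × 10 = 156.7 mm.
Area: 2.695 ha = 26950 m².
1 mm over 1 m² is 1 L, so volume = 156.7 × 26950 = 4223065 L = 4223 m³.

4223 cubic metres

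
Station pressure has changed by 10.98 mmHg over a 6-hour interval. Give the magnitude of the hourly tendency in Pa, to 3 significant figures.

10.98 mmHg / 6 h × 133.322 Pa/mmHg = 244 Pa/h.

244 Pa per hour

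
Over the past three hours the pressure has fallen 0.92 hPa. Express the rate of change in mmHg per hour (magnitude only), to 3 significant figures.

0.230 mmHg per hour

0.92 hPa / 3 h × 0.750062 mmHg/hPa = 0.230 mmHg/h.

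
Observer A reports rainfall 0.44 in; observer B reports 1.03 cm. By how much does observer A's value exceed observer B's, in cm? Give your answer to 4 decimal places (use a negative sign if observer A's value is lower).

0.0876 cm

observer A: 0.44 in = 1.117600 cm.
Difference: 1.117600 − 1.030000 = 0.0876 cm.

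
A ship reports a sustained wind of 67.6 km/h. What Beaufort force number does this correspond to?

67.6 km/h = 18.8 m/s, which is Beaufort 8 (gale, 17.2–20.7 m/s).

Beaufort force 8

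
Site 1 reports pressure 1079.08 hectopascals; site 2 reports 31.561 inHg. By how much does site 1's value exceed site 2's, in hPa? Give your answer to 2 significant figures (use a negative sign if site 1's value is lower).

10 hPa

site 2: 31.561 inHg = 1068.78 hPa.
Difference: 1079.08 − 1068.78 = 10 hPa.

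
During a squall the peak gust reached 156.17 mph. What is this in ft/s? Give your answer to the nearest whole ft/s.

1 mph = 1.46667 ft/s, so 156.17 × 1.46667 = 229 ft/s.

229 ft/s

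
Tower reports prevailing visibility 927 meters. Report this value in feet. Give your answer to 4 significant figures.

1 m = 3.28084 ft, so 927 × 3.28084 = 3041 ft.

3041 ft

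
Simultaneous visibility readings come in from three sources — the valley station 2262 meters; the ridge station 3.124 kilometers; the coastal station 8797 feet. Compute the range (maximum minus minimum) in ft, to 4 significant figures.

the valley station: 2262 m = 7421.26 ft.
the ridge station: 3.124 km = 10249.34 ft.
Spread: 10249.34 − 7421.26 = 2828 ft.

2828 ft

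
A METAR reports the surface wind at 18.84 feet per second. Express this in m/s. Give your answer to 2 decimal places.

5.74 m/s

1 ft/s = 0.3048 m/s, so 18.84 × 0.3048 = 5.74 m/s.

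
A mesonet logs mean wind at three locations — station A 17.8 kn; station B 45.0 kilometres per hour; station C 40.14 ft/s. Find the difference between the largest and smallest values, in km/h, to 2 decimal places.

12.03 km/h

station A: 17.8 kt = 32.9656 km/h.
station C: 40.14 ft/s = 44.0448 km/h.
Spread: 45.0000 − 32.9656 = 12.03 km/h.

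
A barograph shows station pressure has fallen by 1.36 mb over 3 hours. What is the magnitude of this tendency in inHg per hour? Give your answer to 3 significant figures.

1.36 mb / 3 h × 0.02953 inHg/mb = 0.0134 inHg/h.

0.0134 inHg per hour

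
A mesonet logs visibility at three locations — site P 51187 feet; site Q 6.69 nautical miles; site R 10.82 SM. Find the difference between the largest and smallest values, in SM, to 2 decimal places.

3.12 SM

site P: 51187 ft = 9.6945 SM.
site Q: 6.69 nmi = 7.6987 SM.
Spread: 10.8200 − 7.6987 = 3.12 SM.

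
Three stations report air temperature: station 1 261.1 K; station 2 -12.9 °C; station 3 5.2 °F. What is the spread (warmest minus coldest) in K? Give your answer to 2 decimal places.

2.84 K

station 1: 261.1 K = -12.050 °C.
station 3: 5.2 °F = -14.889 °C.
Spread: (-12.050) − (-14.889) = 2.839 °C.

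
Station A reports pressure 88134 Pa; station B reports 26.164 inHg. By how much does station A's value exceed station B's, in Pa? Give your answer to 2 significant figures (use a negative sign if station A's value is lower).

station B: 26.164 inHg = 88601.48 Pa.
Difference: 88134.00 − 88601.48 = -470 Pa.

-470 Pa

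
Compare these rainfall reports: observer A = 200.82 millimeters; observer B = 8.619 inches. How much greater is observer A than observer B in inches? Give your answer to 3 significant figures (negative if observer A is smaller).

observer A: 200.82 mm = 7.90630 in.
Difference: 7.90630 − 8.61900 = -0.713 in.

-0.713 in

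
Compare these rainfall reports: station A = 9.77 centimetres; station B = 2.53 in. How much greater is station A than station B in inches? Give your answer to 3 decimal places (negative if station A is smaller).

1.316 in

station A: 9.77 cm = 3.84646 in.
Difference: 3.84646 − 2.53000 = 1.316 in.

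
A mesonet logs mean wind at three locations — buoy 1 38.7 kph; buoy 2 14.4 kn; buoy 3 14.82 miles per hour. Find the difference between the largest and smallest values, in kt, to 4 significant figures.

buoy 1: 38.7 km/h = 20.89633 kt.
buoy 3: 14.82 mph = 12.87823 kt.
Spread: 20.89633 − 12.87823 = 8.018 kt.

8.018 kt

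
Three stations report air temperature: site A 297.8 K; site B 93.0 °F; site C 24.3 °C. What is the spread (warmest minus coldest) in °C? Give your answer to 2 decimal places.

site A: 297.8 K = 24.650 °C.
site B: 93.0 °F = 33.889 °C.
Spread: 33.889 − 24.300 = 9.589 °C.

9.59 °C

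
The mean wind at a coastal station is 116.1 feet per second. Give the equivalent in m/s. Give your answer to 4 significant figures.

1 ft/s = 0.3048 m/s, so 116.1 × 0.3048 = 35.39 m/s.

35.39 m/s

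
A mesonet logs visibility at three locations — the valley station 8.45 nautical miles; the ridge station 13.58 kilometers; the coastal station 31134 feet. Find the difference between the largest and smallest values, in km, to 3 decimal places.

the valley station: 8.45 nmi = 15.64940 km.
the coastal station: 31134 ft = 9.48964 km.
Spread: 15.64940 − 9.48964 = 6.160 km.

6.160 km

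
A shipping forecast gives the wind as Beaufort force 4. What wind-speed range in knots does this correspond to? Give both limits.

Beaufort 4 (moderate breeze) spans 11–16 knots.

11 to 16 kt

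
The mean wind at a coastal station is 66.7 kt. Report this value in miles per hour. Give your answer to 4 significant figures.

1 kt = 1.15078 mph, so 66.7 × 1.15078 = 76.76 mph.

76.76 mph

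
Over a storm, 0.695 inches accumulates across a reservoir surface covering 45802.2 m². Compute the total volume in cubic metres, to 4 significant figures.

808.5 cubic metres

Depth: 0.695 in × 25.4 = 17.653 mm.
1 mm over 1 m² is 1 L, so volume = 17.653 × 45802.2 = 808546.24 L = 808.5 m³.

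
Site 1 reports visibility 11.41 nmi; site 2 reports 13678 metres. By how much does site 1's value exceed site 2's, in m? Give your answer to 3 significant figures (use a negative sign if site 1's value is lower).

site 1: 11.41 nmi = 21131.32 m.
Difference: 21131.32 − 13678.00 = 7450 m.

7450 m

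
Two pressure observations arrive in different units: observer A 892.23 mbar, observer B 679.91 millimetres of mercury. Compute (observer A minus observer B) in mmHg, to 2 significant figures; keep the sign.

observer A: 892.23 mb = 669.23 mmHg.
Difference: 669.23 − 679.91 = -11 mmHg.

-11 mmHg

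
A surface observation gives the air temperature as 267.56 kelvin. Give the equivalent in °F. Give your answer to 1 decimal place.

First to °C: -5.59 °C.
Then to °F: 21.9 °F.

21.9 °F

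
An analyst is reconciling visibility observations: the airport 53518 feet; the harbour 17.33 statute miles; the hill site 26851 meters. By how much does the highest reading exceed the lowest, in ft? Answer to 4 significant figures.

37980 ft

the harbour: 17.33 SM = 91502.40 ft.
the hill site: 26851 m = 88093.83 ft.
Spread: 91502.40 − 53518.00 = 37980 ft.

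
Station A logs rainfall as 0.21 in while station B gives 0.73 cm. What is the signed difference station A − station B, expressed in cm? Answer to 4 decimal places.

station A: 0.21 in = 0.533400 cm.
Difference: 0.533400 − 0.730000 = -0.1966 cm.

-0.1966 cm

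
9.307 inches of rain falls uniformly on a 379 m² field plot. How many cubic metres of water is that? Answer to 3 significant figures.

Depth: 9.307 in × 25.4 = 236.3978 mm.
1 mm over 1 m² is 1 L, so volume = 236.3978 × 379 = 89594.766 L = 89.6 m³.

89.6 cubic metres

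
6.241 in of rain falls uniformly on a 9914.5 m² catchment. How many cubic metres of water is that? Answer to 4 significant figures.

Depth: 6.241 in × 25.4 = 158.5214 mm.
1 mm over 1 m² is 1 L, so volume = 158.5214 × 9914.5 = 1571660.4 L = 1572 m³.

1572 cubic metres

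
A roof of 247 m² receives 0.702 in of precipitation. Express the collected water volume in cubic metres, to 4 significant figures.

4.404 cubic metres

Depth: 0.702 in × 25.4 = 17.8308 mm.
1 mm over 1 m² is 1 L, so volume = 17.8308 × 247 = 4404.2076 L = 4.404 m³.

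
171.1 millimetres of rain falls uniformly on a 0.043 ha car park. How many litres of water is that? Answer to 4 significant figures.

73570 litres

Area: 0.043 ha = 430 m².
1 mm over 1 m² is 1 L, so volume = 171.1 × 430 = 73573 L ≈ 73570 L.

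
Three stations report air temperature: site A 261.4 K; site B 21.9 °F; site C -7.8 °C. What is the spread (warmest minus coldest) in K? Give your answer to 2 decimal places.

6.14 K

site A: 261.4 K = -11.750 °C.
site B: 21.9 °F = -5.611 °C.
Spread: (-5.611) − (-11.750) = 6.139 °C.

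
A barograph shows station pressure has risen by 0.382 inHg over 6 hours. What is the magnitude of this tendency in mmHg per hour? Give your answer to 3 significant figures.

0.382 inHg / 6 h × 25.4 mmHg/inHg = 1.62 mmHg/h.

1.62 mmHg per hour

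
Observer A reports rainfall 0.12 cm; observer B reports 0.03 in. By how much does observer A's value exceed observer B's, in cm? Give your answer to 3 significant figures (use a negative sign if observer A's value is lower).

observer B: 0.03 in = 0.076200 cm.
Difference: 0.120000 − 0.076200 = 0.0438 cm.

0.0438 cm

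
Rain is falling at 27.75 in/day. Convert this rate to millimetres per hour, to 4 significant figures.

27.75 in/day × 25.4 mm/in × 0.0416667 day/hour = 29.37 mm/hour.

29.37 mm/hour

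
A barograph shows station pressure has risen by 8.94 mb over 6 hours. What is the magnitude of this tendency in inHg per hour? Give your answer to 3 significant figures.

0.0440 inHg per hour

8.94 mb / 6 h × 0.02953 inHg/mb = 0.0440 inHg/h.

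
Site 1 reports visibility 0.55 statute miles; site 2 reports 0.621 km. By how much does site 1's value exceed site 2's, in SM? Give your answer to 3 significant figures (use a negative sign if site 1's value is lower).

site 2: 0.621 km = 0.38587 SM.
Difference: 0.55000 − 0.38587 = 0.164 SM.

0.164 SM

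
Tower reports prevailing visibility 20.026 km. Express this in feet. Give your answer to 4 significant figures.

65700 ft

1 km = 3280.84 ft, so 20.026 × 3280.84 = 65700 ft.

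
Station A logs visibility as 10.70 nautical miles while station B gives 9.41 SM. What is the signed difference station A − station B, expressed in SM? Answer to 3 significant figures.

station A: 10.70 nmi = 12.3133 SM.
Difference: 12.3133 − 9.4100 = 2.90 SM.

2.90 SM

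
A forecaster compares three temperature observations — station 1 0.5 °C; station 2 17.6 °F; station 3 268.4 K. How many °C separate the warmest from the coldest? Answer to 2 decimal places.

station 2: 17.6 °F = -8.000 °C.
station 3: 268.4 K = -4.750 °C.
Spread: 0.500 − (-8.000) = 8.500 °C.

8.50 °C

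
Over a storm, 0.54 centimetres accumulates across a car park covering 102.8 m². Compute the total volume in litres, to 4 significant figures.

555.1 litres

Depth: 0.54 cm × 10 = 5.4 mm.
1 mm over 1 m² is 1 L, so volume = 5.4 × 102.8 = 555.12 L ≈ 555.1 L.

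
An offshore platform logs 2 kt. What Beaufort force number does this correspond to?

Beaufort force 1

2 kt lies in the Beaufort 1 band (light air, 1–3 kt).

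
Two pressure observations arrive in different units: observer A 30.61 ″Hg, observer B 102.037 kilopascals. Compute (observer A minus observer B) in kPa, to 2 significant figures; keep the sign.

1.6 kPa

observer A: 30.61 inHg = 103.657 kPa.
Difference: 103.657 − 102.037 = 1.6 kPa.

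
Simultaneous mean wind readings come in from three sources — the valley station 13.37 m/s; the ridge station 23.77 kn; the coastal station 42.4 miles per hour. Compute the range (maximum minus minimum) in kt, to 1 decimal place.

13.1 kt

the valley station: 13.37 m/s = 25.989 kt.
the coastal station: 42.4 mph = 36.845 kt.
Spread: 36.845 − 23.770 = 13.1 kt.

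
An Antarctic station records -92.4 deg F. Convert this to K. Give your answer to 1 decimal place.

First to °C: -69.11 °C.
Then to K: 204.0 K.

204.0 K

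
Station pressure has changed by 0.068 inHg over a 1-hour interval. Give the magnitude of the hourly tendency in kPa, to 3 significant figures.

0.068 inHg / 1 h × 3.38639 kPa/inHg = 0.230 kPa/h.

0.230 kPa per hour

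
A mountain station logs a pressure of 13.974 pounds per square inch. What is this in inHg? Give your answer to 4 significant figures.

28.45 inHg

1 psi = 2.03602 inHg, so 13.974 × 2.03602 = 28.45 inHg.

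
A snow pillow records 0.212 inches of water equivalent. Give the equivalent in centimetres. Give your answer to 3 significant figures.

1 in = 2.54 cm, so 0.212 × 2.54 = 0.538 cm.

0.538 cm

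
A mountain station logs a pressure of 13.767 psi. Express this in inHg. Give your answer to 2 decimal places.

1 psi = 2.03602 inHg, so 13.767 × 2.03602 = 28.03 inHg.

28.03 inHg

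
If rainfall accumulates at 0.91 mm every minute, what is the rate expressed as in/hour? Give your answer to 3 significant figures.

2.15 in/hour

0.91 mm/minute × 0.0393701 in/mm × 60 minute/hour = 2.15 in/hour.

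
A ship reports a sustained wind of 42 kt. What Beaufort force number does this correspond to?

Beaufort force 9

42 kt lies in the Beaufort 9 band (strong gale, 41–47 kt).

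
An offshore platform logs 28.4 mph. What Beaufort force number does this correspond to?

Beaufort force 6

28.4 mph = 12.7 m/s, which is Beaufort 6 (strong breeze, 10.8–13.8 m/s).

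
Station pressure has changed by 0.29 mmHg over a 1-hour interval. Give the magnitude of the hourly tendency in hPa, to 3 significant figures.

0.387 hPa per hour

0.29 mmHg / 1 h × 1.33322 hPa/mmHg = 0.387 hPa/h.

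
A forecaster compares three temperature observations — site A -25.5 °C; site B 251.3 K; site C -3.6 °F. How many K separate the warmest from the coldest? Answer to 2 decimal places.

site B: 251.3 K = -21.850 °C.
site C: -3.6 °F = -19.778 °C.
Spread: (-19.778) − (-25.500) = 5.722 °C.

5.72 K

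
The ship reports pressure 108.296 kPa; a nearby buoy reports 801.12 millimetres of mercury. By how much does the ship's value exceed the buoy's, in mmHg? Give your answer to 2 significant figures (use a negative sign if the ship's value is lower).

the ship: 108.296 kPa = 812.29 mmHg.
Difference: 812.29 − 801.12 = 11 mmHg.

11 mmHg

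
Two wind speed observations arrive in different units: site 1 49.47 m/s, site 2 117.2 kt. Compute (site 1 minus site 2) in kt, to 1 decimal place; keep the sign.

-21.0 kt

site 1: 49.47 m/s = 96.162 kt.
Difference: 96.162 − 117.200 = -21.0 kt.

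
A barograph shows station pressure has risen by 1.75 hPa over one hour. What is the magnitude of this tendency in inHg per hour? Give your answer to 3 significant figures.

0.0517 inHg per hour

1.75 hPa / 1 h × 0.02953 inHg/hPa = 0.0517 inHg/h.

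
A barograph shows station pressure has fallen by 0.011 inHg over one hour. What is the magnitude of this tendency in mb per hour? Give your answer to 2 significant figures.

0.37 mb per hour

0.011 inHg / 1 h × 33.8639 mb/inHg = 0.37 mb/h.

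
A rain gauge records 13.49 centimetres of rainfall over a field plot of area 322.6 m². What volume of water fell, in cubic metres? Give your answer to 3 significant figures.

Depth: 13.49 cm × 10 = 134.9 mm.
1 mm over 1 m² is 1 L, so volume = 134.9 × 322.6 = 43518.74 L = 43.5 m³.

43.5 cubic metres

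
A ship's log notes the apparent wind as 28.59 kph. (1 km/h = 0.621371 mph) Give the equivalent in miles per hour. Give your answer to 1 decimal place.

1 km/h = 0.621371 mph, so 28.59 × 0.621371 = 17.8 mph.

17.8 mph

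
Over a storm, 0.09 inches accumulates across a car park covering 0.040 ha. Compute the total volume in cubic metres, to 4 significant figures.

0.9144 cubic metres

Depth: 0.09 in × 25.4 = 2.286 mm.
Area: 0.040 ha = 400 m².
1 mm over 1 m² is 1 L, so volume = 2.286 × 400 = 914.4 L = 0.9144 m³.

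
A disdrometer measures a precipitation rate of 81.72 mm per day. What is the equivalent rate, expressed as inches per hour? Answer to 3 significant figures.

81.72 mm/day × 0.0393701 in/mm × 0.0416667 day/hour = 0.134 in/hour.

0.134 in/hour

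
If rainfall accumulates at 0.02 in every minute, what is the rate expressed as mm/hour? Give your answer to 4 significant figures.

0.02 in/minute × 25.4 mm/in × 60 minute/hour = 30.48 mm/hour.

30.48 mm/hour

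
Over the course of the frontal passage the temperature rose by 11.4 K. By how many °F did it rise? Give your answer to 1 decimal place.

20.5 °F

Converting a difference, only the 9/5 scale factor applies: Δ°F = 11.4 × 1.8 = 20.5 °F.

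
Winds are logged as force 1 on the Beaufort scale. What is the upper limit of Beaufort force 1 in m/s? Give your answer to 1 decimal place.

Beaufort 1 (light air) spans 0.3–1.5 m/s.

1.5 m/s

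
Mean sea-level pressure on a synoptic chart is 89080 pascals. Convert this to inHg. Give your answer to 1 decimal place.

26.3 inHg

1 Pa = 0.0002953 inHg, so 89080 × 0.0002953 = 26.3 inHg.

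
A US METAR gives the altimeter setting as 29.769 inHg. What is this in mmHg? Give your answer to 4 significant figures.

756.1 mmHg

1 inHg = 25.4 mmHg, so 29.769 × 25.4 = 756.1 mmHg.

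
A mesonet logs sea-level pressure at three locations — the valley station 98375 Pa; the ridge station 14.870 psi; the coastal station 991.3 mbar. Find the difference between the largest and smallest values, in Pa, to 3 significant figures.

4150 Pa

the ridge station: 14.870 psi = 102525.04 Pa.
the coastal station: 991.3 mb = 99130.00 Pa.
Spread: 102525.04 − 98375.00 = 4150 Pa.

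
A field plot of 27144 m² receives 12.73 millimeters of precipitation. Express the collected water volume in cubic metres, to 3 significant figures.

346 cubic metres

1 mm over 1 m² is 1 L, so volume = 12.73 × 27144 = 345543.12 L = 346 m³.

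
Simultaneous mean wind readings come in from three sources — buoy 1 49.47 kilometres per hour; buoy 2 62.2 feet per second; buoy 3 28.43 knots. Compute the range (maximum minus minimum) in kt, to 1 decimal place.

10.1 kt

buoy 1: 49.47 km/h = 26.712 kt.
buoy 2: 62.2 ft/s = 36.852 kt.
Spread: 36.852 − 26.712 = 10.1 kt.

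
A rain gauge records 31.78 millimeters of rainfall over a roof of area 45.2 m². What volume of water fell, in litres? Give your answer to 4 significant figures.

1 mm over 1 m² is 1 L, so volume = 31.78 × 45.2 = 1436.456 L ≈ 1436 L.

1436 litres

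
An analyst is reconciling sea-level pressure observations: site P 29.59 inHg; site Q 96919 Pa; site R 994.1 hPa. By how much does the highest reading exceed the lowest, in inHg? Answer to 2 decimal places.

site Q: 96919 Pa = 28.6202 inHg.
site R: 994.1 hPa = 29.3558 inHg.
Spread: 29.5900 − 28.6202 = 0.97 inHg.

0.97 inHg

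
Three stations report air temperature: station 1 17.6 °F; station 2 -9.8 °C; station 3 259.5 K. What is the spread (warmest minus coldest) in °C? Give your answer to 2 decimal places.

station 1: 17.6 °F = -8.000 °C.
station 3: 259.5 K = -13.650 °C.
Spread: (-8.000) − (-13.650) = 5.650 °C.

5.65 °C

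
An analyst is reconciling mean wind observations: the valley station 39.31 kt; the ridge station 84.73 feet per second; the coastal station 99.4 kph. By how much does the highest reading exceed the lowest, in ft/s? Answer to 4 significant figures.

24.24 ft/s

the valley station: 39.31 kt = 66.3478 ft/s.
the coastal station: 99.4 km/h = 90.5876 ft/s.
Spread: 90.5876 − 66.3478 = 24.24 ft/s.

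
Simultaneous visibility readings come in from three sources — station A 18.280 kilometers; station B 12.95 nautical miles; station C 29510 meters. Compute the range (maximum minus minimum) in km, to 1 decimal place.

11.2 km

station B: 12.95 nmi = 23.983 km.
station C: 29510 m = 29.510 km.
Spread: 29.510 − 18.280 = 11.2 km.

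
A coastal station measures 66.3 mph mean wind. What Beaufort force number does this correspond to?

Beaufort force 11

66.3 mph = 29.6 m/s, which is Beaufort 11 (violent storm, 28.5–32.6 m/s).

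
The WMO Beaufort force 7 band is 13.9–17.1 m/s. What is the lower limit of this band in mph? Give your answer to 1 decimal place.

31.1 mph

13.9–17.1 m/s × 2.237 = 31.1–38.3 mph.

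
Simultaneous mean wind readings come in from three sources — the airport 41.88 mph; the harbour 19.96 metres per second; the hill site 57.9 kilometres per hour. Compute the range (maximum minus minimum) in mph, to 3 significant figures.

the harbour: 19.96 m/s = 44.6492 mph.
the hill site: 57.9 km/h = 35.9774 mph.
Spread: 44.6492 − 35.9774 = 8.67 mph.

8.67 mph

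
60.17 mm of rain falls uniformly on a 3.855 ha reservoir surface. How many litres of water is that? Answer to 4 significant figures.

2320000 litres

Area: 3.855 ha = 38550 m².
1 mm over 1 m² is 1 L, so volume = 60.17 × 38550 = 2319553.5 L ≈ 2320000 L.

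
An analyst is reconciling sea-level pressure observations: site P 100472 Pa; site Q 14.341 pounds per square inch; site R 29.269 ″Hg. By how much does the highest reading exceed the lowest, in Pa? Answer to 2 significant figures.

1600 Pa

site Q: 14.341 psi = 98877.71 Pa.
site R: 29.269 inHg = 99116.22 Pa.
Spread: 100472.00 − 98877.71 = 1600 Pa.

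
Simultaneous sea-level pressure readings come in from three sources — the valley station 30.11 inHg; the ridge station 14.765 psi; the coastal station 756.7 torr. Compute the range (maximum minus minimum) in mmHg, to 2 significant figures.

8.1 mmHg

the valley station: 30.11 inHg = 764.794 mmHg.
the ridge station: 14.765 psi = 763.571 mmHg.
Spread: 764.794 − 756.700 = 8.1 mmHg.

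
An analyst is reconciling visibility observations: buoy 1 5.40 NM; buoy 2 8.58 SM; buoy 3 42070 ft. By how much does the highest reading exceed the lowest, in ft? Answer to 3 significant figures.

buoy 1: 5.40 nmi = 32811.02 ft.
buoy 2: 8.58 SM = 45302.40 ft.
Spread: 45302.40 − 32811.02 = 12500 ft.

12500 ft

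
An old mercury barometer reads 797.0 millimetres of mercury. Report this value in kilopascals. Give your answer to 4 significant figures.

1 mmHg = 0.133322 kPa, so 797.0 × 0.133322 = 106.3 kPa.

106.3 kPa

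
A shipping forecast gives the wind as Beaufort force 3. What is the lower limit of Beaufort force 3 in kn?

Beaufort 3 (gentle breeze) spans 7–10 knots.

7 kt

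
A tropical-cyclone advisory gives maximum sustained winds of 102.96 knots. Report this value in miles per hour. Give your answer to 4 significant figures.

118.5 mph

1 kt = 1.15078 mph, so 102.96 × 1.15078 = 118.5 mph.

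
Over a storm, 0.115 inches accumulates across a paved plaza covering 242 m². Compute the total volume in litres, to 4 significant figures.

Depth: 0.115 in × 25.4 = 2.921 mm.
1 mm over 1 m² is 1 L, so volume = 2.921 × 242 = 706.882 L ≈ 706.9 L.

706.9 litres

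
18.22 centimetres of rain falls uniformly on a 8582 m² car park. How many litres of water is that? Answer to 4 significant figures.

Depth: 18.22 cm × 10 = 182.2 mm.
1 mm over 1 m² is 1 L, so volume = 182.2 × 8582 = 1563640.4 L ≈ 1564000 L.

1564000 litres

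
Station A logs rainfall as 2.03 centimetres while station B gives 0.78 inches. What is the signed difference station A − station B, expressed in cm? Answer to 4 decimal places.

station B: 0.78 in = 1.981200 cm.
Difference: 2.030000 − 1.981200 = 0.0488 cm.

0.0488 cm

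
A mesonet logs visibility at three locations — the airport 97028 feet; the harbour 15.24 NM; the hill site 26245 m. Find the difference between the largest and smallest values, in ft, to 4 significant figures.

10920 ft

the harbour: 15.24 nmi = 92600.00 ft.
the hill site: 26245 m = 86105.64 ft.
Spread: 97028.00 − 86105.64 = 10920 ft.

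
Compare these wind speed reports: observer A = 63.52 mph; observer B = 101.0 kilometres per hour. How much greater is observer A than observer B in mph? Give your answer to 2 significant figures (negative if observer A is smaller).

observer B: 101.0 km/h = 62.7585 mph.
Difference: 63.5200 − 62.7585 = 0.76 mph.

0.76 mph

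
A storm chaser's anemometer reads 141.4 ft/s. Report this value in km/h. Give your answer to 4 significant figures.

1 ft/s = 1.09728 km/h, so 141.4 × 1.09728 = 155.2 km/h.

155.2 km/h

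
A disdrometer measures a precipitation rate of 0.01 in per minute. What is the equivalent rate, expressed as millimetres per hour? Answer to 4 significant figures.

0.01 in/minute × 25.4 mm/in × 60 minute/hour = 15.24 mm/hour.

15.24 mm/hour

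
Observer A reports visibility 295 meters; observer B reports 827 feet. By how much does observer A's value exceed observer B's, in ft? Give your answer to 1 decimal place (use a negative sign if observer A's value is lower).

140.8 ft

observer A: 295 m = 967.848 ft.
Difference: 967.848 − 827.000 = 140.8 ft.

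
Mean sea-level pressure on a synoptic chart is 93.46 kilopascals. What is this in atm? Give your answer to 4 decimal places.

0.9224 atm

1 kPa = 0.00986923 atm, so 93.46 × 0.00986923 = 0.9224 atm.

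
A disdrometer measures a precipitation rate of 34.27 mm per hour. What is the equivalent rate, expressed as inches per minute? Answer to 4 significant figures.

0.02249 in/minute

34.27 mm/hour × 0.0393701 in/mm × 0.0166667 hour/minute = 0.02249 in/minute.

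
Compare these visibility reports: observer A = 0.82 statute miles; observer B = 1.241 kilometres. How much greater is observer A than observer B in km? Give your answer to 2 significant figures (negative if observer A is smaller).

observer A: 0.82 SM = 1.31966 km.
Difference: 1.31966 − 1.24100 = 0.079 km.

0.079 km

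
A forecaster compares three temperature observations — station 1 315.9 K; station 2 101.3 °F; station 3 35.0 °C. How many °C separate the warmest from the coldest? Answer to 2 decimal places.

station 1: 315.9 K = 42.750 °C.
station 2: 101.3 °F = 38.500 °C.
Spread: 42.750 − 35.000 = 7.750 °C.

7.75 °C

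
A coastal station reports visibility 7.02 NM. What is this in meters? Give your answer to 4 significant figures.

13000 m

1 nmi = 1852 m, so 7.02 × 1852 = 13000 m.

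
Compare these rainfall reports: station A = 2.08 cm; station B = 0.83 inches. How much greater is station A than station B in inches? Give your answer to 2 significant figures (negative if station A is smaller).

station A: 2.08 cm = 0.81890 in.
Difference: 0.81890 − 0.83000 = -0.011 in.

-0.011 in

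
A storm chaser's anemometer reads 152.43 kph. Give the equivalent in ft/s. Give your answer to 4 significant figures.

138.9 ft/s

1 km/h = 0.911344 ft/s, so 152.43 × 0.911344 = 138.9 ft/s.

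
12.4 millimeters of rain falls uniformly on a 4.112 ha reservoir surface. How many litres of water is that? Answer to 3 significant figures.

510000 litres

Area: 4.112 ha = 41120 m².
1 mm over 1 m² is 1 L, so volume = 12.4 × 41120 = 509888 L ≈ 510000 L.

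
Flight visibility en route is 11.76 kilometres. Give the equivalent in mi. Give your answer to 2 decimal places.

1 km = 0.621371 SM, so 11.76 × 0.621371 = 7.31 SM.

7.31 SM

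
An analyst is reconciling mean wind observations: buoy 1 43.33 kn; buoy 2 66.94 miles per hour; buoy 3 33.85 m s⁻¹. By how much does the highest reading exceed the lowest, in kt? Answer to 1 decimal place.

buoy 2: 66.94 mph = 58.169 kt.
buoy 3: 33.85 m/s = 65.799 kt.
Spread: 65.799 − 43.330 = 22.5 kt.

22.5 kt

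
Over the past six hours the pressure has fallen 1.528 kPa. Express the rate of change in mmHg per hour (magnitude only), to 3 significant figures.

1.91 mmHg per hour

1.528 kPa / 6 h × 7.50062 mmHg/kPa = 1.91 mmHg/h.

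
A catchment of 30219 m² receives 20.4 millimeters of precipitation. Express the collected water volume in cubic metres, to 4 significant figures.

1 mm over 1 m² is 1 L, so volume = 20.4 × 30219 = 616467.6 L = 616.5 m³.

616.5 cubic metres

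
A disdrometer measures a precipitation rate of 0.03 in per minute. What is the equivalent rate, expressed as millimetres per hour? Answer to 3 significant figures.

0.03 in/minute × 25.4 mm/in × 60 minute/hour = 45.7 mm/hour.

45.7 mm/hour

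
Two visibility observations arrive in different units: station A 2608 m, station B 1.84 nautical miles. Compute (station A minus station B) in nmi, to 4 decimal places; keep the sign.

station A: 2608 m = 1.408207 nmi.
Difference: 1.408207 − 1.840000 = -0.4318 nmi.

-0.4318 nmi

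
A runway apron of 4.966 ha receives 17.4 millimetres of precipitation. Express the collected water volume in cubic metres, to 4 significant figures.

Area: 4.966 ha = 49660 m².
1 mm over 1 m² is 1 L, so volume = 17.4 × 49660 = 864084 L = 864.1 m³.

864.1 cubic metres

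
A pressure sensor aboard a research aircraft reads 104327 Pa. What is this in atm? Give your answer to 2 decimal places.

1.03 atm

1 Pa = 9.86923e-06 atm, so 104327 × 9.86923e-06 = 1.03 atm.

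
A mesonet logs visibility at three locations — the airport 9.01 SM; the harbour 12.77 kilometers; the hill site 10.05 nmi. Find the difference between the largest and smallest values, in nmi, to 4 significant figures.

the airport: 9.01 SM = 7.82948 nmi.
the harbour: 12.77 km = 6.89525 nmi.
Spread: 10.05000 − 6.89525 = 3.155 nmi.

3.155 nmi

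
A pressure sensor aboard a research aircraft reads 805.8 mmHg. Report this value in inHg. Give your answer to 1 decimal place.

1 mmHg = 0.0393701 inHg, so 805.8 × 0.0393701 = 31.7 inHg.

31.7 inHg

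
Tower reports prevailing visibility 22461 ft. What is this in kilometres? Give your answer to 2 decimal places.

6.85 km

1 ft = 0.0003048 km, so 22461 × 0.0003048 = 6.85 km.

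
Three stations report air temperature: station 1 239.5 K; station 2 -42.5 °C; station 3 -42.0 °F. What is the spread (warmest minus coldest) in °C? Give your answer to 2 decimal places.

station 1: 239.5 K = -33.650 °C.
station 3: -42.0 °F = -41.111 °C.
Spread: (-33.650) − (-42.500) = 8.850 °C.

8.85 °C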